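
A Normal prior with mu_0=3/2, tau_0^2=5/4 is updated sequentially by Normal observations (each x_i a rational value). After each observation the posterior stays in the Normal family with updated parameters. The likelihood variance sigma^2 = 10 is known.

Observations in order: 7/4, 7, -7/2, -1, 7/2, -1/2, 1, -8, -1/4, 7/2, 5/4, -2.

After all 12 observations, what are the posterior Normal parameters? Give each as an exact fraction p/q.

obs 1: x=7/4 → posterior Normal(55/36, 10/9)
obs 2: x=7 → posterior Normal(83/40, 1)
obs 3: x=-7/2 → posterior Normal(69/44, 10/11)
obs 4: x=-1 → posterior Normal(65/48, 5/6)
obs 5: x=7/2 → posterior Normal(79/52, 10/13)
obs 6: x=-1/2 → posterior Normal(11/8, 5/7)
obs 7: x=1 → posterior Normal(27/20, 2/3)
obs 8: x=-8 → posterior Normal(49/64, 5/8)
obs 9: x=-1/4 → posterior Normal(12/17, 10/17)
obs 10: x=7/2 → posterior Normal(31/36, 5/9)
obs 11: x=5/4 → posterior Normal(67/76, 10/19)
obs 12: x=-2 → posterior Normal(59/80, 1/2)

mu_0=59/80, tau_0^2=1/2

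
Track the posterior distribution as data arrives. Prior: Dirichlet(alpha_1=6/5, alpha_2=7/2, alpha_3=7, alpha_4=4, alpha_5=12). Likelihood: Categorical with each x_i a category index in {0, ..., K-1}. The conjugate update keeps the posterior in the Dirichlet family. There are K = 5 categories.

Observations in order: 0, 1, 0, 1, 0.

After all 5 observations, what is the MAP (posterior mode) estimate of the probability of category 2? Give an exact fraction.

60/277

obs 1: x=0 → posterior Dirichlet(11/5, 7/2, 7, 4, 12)
obs 2: x=1 → posterior Dirichlet(11/5, 9/2, 7, 4, 12)
obs 3: x=0 → posterior Dirichlet(16/5, 9/2, 7, 4, 12)
obs 4: x=1 → posterior Dirichlet(16/5, 11/2, 7, 4, 12)
obs 5: x=0 → posterior Dirichlet(21/5, 11/2, 7, 4, 12)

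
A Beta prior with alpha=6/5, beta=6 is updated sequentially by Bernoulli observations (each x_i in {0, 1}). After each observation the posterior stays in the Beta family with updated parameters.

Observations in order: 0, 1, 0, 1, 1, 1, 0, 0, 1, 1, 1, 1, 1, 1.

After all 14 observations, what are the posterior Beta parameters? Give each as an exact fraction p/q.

obs 1: x=0 → posterior Beta(6/5, 7)
obs 2: x=1 → posterior Beta(11/5, 7)
obs 3: x=0 → posterior Beta(11/5, 8)
obs 4: x=1 → posterior Beta(16/5, 8)
obs 5: x=1 → posterior Beta(21/5, 8)
obs 6: x=1 → posterior Beta(26/5, 8)
obs 7: x=0 → posterior Beta(26/5, 9)
obs 8: x=0 → posterior Beta(26/5, 10)
obs 9: x=1 → posterior Beta(31/5, 10)
obs 10: x=1 → posterior Beta(36/5, 10)
obs 11: x=1 → posterior Beta(41/5, 10)
obs 12: x=1 → posterior Beta(46/5, 10)
obs 13: x=1 → posterior Beta(51/5, 10)
obs 14: x=1 → posterior Beta(56/5, 10)

alpha=56/5, beta=10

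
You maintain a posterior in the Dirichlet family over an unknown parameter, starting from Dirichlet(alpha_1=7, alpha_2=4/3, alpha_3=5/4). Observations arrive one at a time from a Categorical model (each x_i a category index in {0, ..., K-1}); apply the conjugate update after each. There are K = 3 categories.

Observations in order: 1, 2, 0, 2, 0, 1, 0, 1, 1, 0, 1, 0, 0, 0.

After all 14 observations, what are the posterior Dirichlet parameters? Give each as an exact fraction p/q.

obs 1: x=1 → posterior Dirichlet(7, 7/3, 5/4)
obs 2: x=2 → posterior Dirichlet(7, 7/3, 9/4)
obs 3: x=0 → posterior Dirichlet(8, 7/3, 9/4)
obs 4: x=2 → posterior Dirichlet(8, 7/3, 13/4)
obs 5: x=0 → posterior Dirichlet(9, 7/3, 13/4)
obs 6: x=1 → posterior Dirichlet(9, 10/3, 13/4)
obs 7: x=0 → posterior Dirichlet(10, 10/3, 13/4)
obs 8: x=1 → posterior Dirichlet(10, 13/3, 13/4)
obs 9: x=1 → posterior Dirichlet(10, 16/3, 13/4)
obs 10: x=0 → posterior Dirichlet(11, 16/3, 13/4)
obs 11: x=1 → posterior Dirichlet(11, 19/3, 13/4)
obs 12: x=0 → posterior Dirichlet(12, 19/3, 13/4)
obs 13: x=0 → posterior Dirichlet(13, 19/3, 13/4)
obs 14: x=0 → posterior Dirichlet(14, 19/3, 13/4)

alpha_1=14, alpha_2=19/3, alpha_3=13/4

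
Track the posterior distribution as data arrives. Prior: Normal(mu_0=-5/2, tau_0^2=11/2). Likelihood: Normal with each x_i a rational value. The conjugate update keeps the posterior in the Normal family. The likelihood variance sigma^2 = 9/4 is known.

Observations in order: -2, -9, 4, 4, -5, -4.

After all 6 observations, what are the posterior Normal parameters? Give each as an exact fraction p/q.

mu_0=-191/94, tau_0^2=33/94

obs 1: x=-2 → posterior Normal(-133/62, 99/62)
obs 2: x=-9 → posterior Normal(-529/106, 99/106)
obs 3: x=4 → posterior Normal(-353/150, 33/50)
obs 4: x=4 → posterior Normal(-177/194, 99/194)
obs 5: x=-5 → posterior Normal(-397/238, 99/238)
obs 6: x=-4 → posterior Normal(-191/94, 33/94)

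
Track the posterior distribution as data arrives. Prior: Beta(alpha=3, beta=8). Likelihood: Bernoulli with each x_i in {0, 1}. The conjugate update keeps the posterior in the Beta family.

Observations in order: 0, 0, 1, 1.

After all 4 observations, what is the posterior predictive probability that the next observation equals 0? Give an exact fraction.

obs 1: x=0 → posterior Beta(3, 9)
obs 2: x=0 → posterior Beta(3, 10)
obs 3: x=1 → posterior Beta(4, 10)
obs 4: x=1 → posterior Beta(5, 10)

2/3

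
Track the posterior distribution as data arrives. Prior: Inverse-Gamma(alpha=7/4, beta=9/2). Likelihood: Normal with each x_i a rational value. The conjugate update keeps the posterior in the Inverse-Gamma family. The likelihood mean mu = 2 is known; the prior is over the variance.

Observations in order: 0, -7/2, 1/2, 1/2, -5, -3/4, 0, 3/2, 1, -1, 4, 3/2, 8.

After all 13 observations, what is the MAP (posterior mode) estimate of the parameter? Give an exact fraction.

obs 1: x=0 → posterior Inverse-Gamma(9/4, 13/2)
obs 2: x=-7/2 → posterior Inverse-Gamma(11/4, 173/8)
obs 3: x=1/2 → posterior Inverse-Gamma(13/4, 91/4)
obs 4: x=1/2 → posterior Inverse-Gamma(15/4, 191/8)
obs 5: x=-5 → posterior Inverse-Gamma(17/4, 387/8)
obs 6: x=-3/4 → posterior Inverse-Gamma(19/4, 1669/32)
obs 7: x=0 → posterior Inverse-Gamma(21/4, 1733/32)
obs 8: x=3/2 → posterior Inverse-Gamma(23/4, 1737/32)
obs 9: x=1 → posterior Inverse-Gamma(25/4, 1753/32)
obs 10: x=-1 → posterior Inverse-Gamma(27/4, 1897/32)
obs 11: x=4 → posterior Inverse-Gamma(29/4, 1961/32)
obs 12: x=3/2 → posterior Inverse-Gamma(31/4, 1965/32)
obs 13: x=8 → posterior Inverse-Gamma(33/4, 2541/32)

2541/296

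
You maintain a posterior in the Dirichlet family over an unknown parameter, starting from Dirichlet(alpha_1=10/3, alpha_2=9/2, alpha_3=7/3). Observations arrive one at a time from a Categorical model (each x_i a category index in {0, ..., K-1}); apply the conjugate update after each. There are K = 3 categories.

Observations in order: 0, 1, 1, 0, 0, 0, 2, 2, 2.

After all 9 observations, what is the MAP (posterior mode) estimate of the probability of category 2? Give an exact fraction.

26/97

obs 1: x=0 → posterior Dirichlet(13/3, 9/2, 7/3)
obs 2: x=1 → posterior Dirichlet(13/3, 11/2, 7/3)
obs 3: x=1 → posterior Dirichlet(13/3, 13/2, 7/3)
obs 4: x=0 → posterior Dirichlet(16/3, 13/2, 7/3)
obs 5: x=0 → posterior Dirichlet(19/3, 13/2, 7/3)
obs 6: x=0 → posterior Dirichlet(22/3, 13/2, 7/3)
obs 7: x=2 → posterior Dirichlet(22/3, 13/2, 10/3)
obs 8: x=2 → posterior Dirichlet(22/3, 13/2, 13/3)
obs 9: x=2 → posterior Dirichlet(22/3, 13/2, 16/3)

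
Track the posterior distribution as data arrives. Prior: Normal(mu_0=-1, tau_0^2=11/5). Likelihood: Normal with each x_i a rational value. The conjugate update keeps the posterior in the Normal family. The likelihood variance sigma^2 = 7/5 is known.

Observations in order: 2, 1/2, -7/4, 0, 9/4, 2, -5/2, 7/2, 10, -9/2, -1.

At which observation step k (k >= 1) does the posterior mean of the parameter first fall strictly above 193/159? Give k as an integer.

k = 9

obs 1: x=2 → posterior Normal(5/6, 77/90)
obs 2: x=1/2 → posterior Normal(41/58, 77/145)
obs 3: x=-7/4 → posterior Normal(1/32, 77/200)
obs 4: x=0 → posterior Normal(5/204, 77/255)
obs 5: x=9/4 → posterior Normal(13/31, 77/310)
obs 6: x=2 → posterior Normal(48/73, 77/365)
obs 7: x=-5/2 → posterior Normal(41/168, 11/60)
obs 8: x=7/2 → posterior Normal(59/95, 77/475)
obs 9: x=10 → posterior Normal(169/106, 77/530)
obs 10: x=-9/2 → posterior Normal(239/234, 77/585)
obs 11: x=-1 → posterior Normal(217/256, 77/640)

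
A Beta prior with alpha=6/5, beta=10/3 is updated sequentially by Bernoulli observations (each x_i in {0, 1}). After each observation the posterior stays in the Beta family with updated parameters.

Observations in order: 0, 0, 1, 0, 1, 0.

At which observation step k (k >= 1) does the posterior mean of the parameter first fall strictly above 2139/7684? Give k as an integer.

obs 1: x=0 → posterior Beta(6/5, 13/3)
obs 2: x=0 → posterior Beta(6/5, 16/3)
obs 3: x=1 → posterior Beta(11/5, 16/3)
obs 4: x=0 → posterior Beta(11/5, 19/3)
obs 5: x=1 → posterior Beta(16/5, 19/3)
obs 6: x=0 → posterior Beta(16/5, 22/3)

k = 3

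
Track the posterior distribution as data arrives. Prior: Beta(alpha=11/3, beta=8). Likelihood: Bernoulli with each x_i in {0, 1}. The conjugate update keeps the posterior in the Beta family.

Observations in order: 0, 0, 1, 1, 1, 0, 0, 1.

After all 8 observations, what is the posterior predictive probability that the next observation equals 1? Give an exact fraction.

23/59

obs 1: x=0 → posterior Beta(11/3, 9)
obs 2: x=0 → posterior Beta(11/3, 10)
obs 3: x=1 → posterior Beta(14/3, 10)
obs 4: x=1 → posterior Beta(17/3, 10)
obs 5: x=1 → posterior Beta(20/3, 10)
obs 6: x=0 → posterior Beta(20/3, 11)
obs 7: x=0 → posterior Beta(20/3, 12)
obs 8: x=1 → posterior Beta(23/3, 12)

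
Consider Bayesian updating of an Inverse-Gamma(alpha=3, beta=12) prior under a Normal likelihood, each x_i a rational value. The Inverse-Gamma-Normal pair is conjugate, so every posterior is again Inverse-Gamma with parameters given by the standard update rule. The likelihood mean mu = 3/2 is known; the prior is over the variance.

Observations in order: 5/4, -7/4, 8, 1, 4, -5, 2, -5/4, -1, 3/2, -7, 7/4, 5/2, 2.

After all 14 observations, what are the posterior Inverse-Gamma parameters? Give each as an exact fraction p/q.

alpha=10, beta=853/8

obs 1: x=5/4 → posterior Inverse-Gamma(7/2, 385/32)
obs 2: x=-7/4 → posterior Inverse-Gamma(4, 277/16)
obs 3: x=8 → posterior Inverse-Gamma(9/2, 615/16)
obs 4: x=1 → posterior Inverse-Gamma(5, 617/16)
obs 5: x=4 → posterior Inverse-Gamma(11/2, 667/16)
obs 6: x=-5 → posterior Inverse-Gamma(6, 1005/16)
obs 7: x=2 → posterior Inverse-Gamma(13/2, 1007/16)
obs 8: x=-5/4 → posterior Inverse-Gamma(7, 2135/32)
obs 9: x=-1 → posterior Inverse-Gamma(15/2, 2235/32)
obs 10: x=3/2 → posterior Inverse-Gamma(8, 2235/32)
obs 11: x=-7 → posterior Inverse-Gamma(17/2, 3391/32)
obs 12: x=7/4 → posterior Inverse-Gamma(9, 106)
obs 13: x=5/2 → posterior Inverse-Gamma(19/2, 213/2)
obs 14: x=2 → posterior Inverse-Gamma(10, 853/8)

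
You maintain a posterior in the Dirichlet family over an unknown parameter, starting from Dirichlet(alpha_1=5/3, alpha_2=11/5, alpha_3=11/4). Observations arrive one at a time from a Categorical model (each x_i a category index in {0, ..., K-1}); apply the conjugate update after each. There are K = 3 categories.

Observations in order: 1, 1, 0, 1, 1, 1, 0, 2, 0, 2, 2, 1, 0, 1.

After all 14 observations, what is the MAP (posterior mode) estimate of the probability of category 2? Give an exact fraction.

obs 1: x=1 → posterior Dirichlet(5/3, 16/5, 11/4)
obs 2: x=1 → posterior Dirichlet(5/3, 21/5, 11/4)
obs 3: x=0 → posterior Dirichlet(8/3, 21/5, 11/4)
obs 4: x=1 → posterior Dirichlet(8/3, 26/5, 11/4)
obs 5: x=1 → posterior Dirichlet(8/3, 31/5, 11/4)
obs 6: x=1 → posterior Dirichlet(8/3, 36/5, 11/4)
obs 7: x=0 → posterior Dirichlet(11/3, 36/5, 11/4)
obs 8: x=2 → posterior Dirichlet(11/3, 36/5, 15/4)
obs 9: x=0 → posterior Dirichlet(14/3, 36/5, 15/4)
obs 10: x=2 → posterior Dirichlet(14/3, 36/5, 19/4)
obs 11: x=2 → posterior Dirichlet(14/3, 36/5, 23/4)
obs 12: x=1 → posterior Dirichlet(14/3, 41/5, 23/4)
obs 13: x=0 → posterior Dirichlet(17/3, 41/5, 23/4)
obs 14: x=1 → posterior Dirichlet(17/3, 46/5, 23/4)

285/1057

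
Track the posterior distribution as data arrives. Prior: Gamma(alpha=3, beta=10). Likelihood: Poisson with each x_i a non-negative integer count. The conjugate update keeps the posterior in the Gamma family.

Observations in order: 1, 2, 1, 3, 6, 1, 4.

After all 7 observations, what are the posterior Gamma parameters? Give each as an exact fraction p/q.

obs 1: x=1 → posterior Gamma(4, 11)
obs 2: x=2 → posterior Gamma(6, 12)
obs 3: x=1 → posterior Gamma(7, 13)
obs 4: x=3 → posterior Gamma(10, 14)
obs 5: x=6 → posterior Gamma(16, 15)
obs 6: x=1 → posterior Gamma(17, 16)
obs 7: x=4 → posterior Gamma(21, 17)

alpha=21, beta=17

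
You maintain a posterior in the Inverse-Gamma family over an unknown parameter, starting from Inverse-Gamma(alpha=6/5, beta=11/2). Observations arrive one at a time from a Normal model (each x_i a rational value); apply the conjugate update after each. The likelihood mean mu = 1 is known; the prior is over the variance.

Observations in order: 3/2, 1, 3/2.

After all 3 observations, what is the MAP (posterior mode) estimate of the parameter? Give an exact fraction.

115/74

obs 1: x=3/2 → posterior Inverse-Gamma(17/10, 45/8)
obs 2: x=1 → posterior Inverse-Gamma(11/5, 45/8)
obs 3: x=3/2 → posterior Inverse-Gamma(27/10, 23/4)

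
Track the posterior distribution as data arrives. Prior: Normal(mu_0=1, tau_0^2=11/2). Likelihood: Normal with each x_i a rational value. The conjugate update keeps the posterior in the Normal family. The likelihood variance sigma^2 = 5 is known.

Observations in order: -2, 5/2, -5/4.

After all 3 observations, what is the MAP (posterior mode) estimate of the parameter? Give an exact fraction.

obs 1: x=-2 → posterior Normal(-4/7, 55/21)
obs 2: x=5/2 → posterior Normal(31/64, 55/32)
obs 3: x=-5/4 → posterior Normal(7/172, 55/43)

7/172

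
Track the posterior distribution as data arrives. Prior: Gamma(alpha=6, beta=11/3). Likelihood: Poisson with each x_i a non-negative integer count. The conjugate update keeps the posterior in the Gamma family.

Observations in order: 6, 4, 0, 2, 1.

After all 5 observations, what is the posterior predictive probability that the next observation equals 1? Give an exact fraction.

43688634116420627757053509632/176994576151109753197786640401

obs 1: x=6 → posterior Gamma(12, 14/3)
obs 2: x=4 → posterior Gamma(16, 17/3)
obs 3: x=0 → posterior Gamma(16, 20/3)
obs 4: x=2 → posterior Gamma(18, 23/3)
obs 5: x=1 → posterior Gamma(19, 26/3)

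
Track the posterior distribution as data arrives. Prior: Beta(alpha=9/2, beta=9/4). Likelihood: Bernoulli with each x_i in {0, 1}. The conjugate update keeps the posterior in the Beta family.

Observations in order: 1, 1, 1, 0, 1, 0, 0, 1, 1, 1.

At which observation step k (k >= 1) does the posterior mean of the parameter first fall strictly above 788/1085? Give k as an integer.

k = 2

obs 1: x=1 → posterior Beta(11/2, 9/4)
obs 2: x=1 → posterior Beta(13/2, 9/4)
obs 3: x=1 → posterior Beta(15/2, 9/4)
obs 4: x=0 → posterior Beta(15/2, 13/4)
obs 5: x=1 → posterior Beta(17/2, 13/4)
obs 6: x=0 → posterior Beta(17/2, 17/4)
obs 7: x=0 → posterior Beta(17/2, 21/4)
obs 8: x=1 → posterior Beta(19/2, 21/4)
obs 9: x=1 → posterior Beta(21/2, 21/4)
obs 10: x=1 → posterior Beta(23/2, 21/4)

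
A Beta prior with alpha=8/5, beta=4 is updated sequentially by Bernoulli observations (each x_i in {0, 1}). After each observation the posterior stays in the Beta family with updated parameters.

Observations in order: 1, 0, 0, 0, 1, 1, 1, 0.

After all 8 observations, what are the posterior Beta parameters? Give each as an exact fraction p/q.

alpha=28/5, beta=8

obs 1: x=1 → posterior Beta(13/5, 4)
obs 2: x=0 → posterior Beta(13/5, 5)
obs 3: x=0 → posterior Beta(13/5, 6)
obs 4: x=0 → posterior Beta(13/5, 7)
obs 5: x=1 → posterior Beta(18/5, 7)
obs 6: x=1 → posterior Beta(23/5, 7)
obs 7: x=1 → posterior Beta(28/5, 7)
obs 8: x=0 → posterior Beta(28/5, 8)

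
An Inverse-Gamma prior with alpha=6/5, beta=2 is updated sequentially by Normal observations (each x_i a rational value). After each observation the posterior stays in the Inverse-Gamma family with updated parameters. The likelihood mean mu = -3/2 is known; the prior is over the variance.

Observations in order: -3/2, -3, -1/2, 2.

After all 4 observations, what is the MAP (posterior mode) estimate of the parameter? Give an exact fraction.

65/28

obs 1: x=-3/2 → posterior Inverse-Gamma(17/10, 2)
obs 2: x=-3 → posterior Inverse-Gamma(11/5, 25/8)
obs 3: x=-1/2 → posterior Inverse-Gamma(27/10, 29/8)
obs 4: x=2 → posterior Inverse-Gamma(16/5, 39/4)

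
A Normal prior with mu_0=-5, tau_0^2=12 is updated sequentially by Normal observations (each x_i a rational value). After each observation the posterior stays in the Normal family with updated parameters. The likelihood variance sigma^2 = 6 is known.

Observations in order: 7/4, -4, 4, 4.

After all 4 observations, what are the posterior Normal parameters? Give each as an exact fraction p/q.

obs 1: x=7/4 → posterior Normal(-1/2, 4)
obs 2: x=-4 → posterior Normal(-19/10, 12/5)
obs 3: x=4 → posterior Normal(-3/14, 12/7)
obs 4: x=4 → posterior Normal(13/18, 4/3)

mu_0=13/18, tau_0^2=4/3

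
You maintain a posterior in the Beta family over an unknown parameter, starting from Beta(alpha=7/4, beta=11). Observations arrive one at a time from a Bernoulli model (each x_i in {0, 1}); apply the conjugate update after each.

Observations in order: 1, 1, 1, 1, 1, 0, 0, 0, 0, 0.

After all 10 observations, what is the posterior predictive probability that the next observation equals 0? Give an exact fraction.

64/91

obs 1: x=1 → posterior Beta(11/4, 11)
obs 2: x=1 → posterior Beta(15/4, 11)
obs 3: x=1 → posterior Beta(19/4, 11)
obs 4: x=1 → posterior Beta(23/4, 11)
obs 5: x=1 → posterior Beta(27/4, 11)
obs 6: x=0 → posterior Beta(27/4, 12)
obs 7: x=0 → posterior Beta(27/4, 13)
obs 8: x=0 → posterior Beta(27/4, 14)
obs 9: x=0 → posterior Beta(27/4, 15)
obs 10: x=0 → posterior Beta(27/4, 16)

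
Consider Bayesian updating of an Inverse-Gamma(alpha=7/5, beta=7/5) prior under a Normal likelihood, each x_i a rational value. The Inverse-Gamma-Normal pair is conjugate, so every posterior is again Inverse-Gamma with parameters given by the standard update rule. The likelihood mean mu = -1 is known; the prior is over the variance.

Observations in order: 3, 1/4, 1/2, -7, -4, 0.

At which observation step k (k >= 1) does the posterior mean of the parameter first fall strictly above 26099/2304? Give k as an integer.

obs 1: x=3 → posterior Inverse-Gamma(19/10, 47/5)
obs 2: x=1/4 → posterior Inverse-Gamma(12/5, 1629/160)
obs 3: x=1/2 → posterior Inverse-Gamma(29/10, 1809/160)
obs 4: x=-7 → posterior Inverse-Gamma(17/5, 4689/160)
obs 5: x=-4 → posterior Inverse-Gamma(39/10, 5409/160)
obs 6: x=0 → posterior Inverse-Gamma(22/5, 5489/160)

k = 4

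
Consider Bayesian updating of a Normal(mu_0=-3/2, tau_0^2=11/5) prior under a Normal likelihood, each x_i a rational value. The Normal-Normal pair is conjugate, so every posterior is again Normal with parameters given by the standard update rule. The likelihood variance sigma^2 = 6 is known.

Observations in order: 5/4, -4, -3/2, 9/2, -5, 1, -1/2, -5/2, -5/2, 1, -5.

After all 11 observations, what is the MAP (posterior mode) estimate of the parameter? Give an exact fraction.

obs 1: x=5/4 → posterior Normal(-125/164, 66/41)
obs 2: x=-4 → posterior Normal(-301/208, 33/26)
obs 3: x=-3/2 → posterior Normal(-367/252, 22/21)
obs 4: x=9/2 → posterior Normal(-169/296, 33/37)
obs 5: x=-5 → posterior Normal(-389/340, 66/85)
obs 6: x=1 → posterior Normal(-115/128, 11/16)
obs 7: x=-1/2 → posterior Normal(-367/428, 66/107)
obs 8: x=-5/2 → posterior Normal(-477/472, 33/59)
obs 9: x=-5/2 → posterior Normal(-587/516, 22/43)
obs 10: x=1 → posterior Normal(-543/560, 33/70)
obs 11: x=-5 → posterior Normal(-763/604, 66/151)

-763/604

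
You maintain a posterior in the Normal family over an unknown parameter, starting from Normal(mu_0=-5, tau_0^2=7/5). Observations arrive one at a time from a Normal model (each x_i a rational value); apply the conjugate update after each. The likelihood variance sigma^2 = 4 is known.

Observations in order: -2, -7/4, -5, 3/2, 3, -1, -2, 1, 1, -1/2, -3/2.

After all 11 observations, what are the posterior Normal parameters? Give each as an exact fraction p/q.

mu_0=-603/388, tau_0^2=28/97

obs 1: x=-2 → posterior Normal(-38/9, 28/27)
obs 2: x=-7/4 → posterior Normal(-505/136, 14/17)
obs 3: x=-5 → posterior Normal(-645/164, 28/41)
obs 4: x=3/2 → posterior Normal(-201/64, 7/12)
obs 5: x=3 → posterior Normal(-519/220, 28/55)
obs 6: x=-1 → posterior Normal(-547/248, 14/31)
obs 7: x=-2 → posterior Normal(-201/92, 28/69)
obs 8: x=1 → posterior Normal(-575/304, 7/19)
obs 9: x=1 → posterior Normal(-547/332, 28/83)
obs 10: x=-1/2 → posterior Normal(-187/120, 14/45)
obs 11: x=-3/2 → posterior Normal(-603/388, 28/97)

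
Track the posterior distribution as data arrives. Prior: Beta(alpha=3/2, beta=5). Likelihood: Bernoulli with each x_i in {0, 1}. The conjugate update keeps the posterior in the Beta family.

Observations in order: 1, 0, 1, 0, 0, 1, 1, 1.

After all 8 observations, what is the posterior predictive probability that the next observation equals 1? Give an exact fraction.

obs 1: x=1 → posterior Beta(5/2, 5)
obs 2: x=0 → posterior Beta(5/2, 6)
obs 3: x=1 → posterior Beta(7/2, 6)
obs 4: x=0 → posterior Beta(7/2, 7)
obs 5: x=0 → posterior Beta(7/2, 8)
obs 6: x=1 → posterior Beta(9/2, 8)
obs 7: x=1 → posterior Beta(11/2, 8)
obs 8: x=1 → posterior Beta(13/2, 8)

13/29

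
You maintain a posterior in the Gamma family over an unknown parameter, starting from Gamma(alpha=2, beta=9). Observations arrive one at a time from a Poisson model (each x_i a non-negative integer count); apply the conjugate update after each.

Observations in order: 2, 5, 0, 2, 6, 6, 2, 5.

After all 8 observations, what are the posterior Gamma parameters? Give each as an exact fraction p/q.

alpha=30, beta=17

obs 1: x=2 → posterior Gamma(4, 10)
obs 2: x=5 → posterior Gamma(9, 11)
obs 3: x=0 → posterior Gamma(9, 12)
obs 4: x=2 → posterior Gamma(11, 13)
obs 5: x=6 → posterior Gamma(17, 14)
obs 6: x=6 → posterior Gamma(23, 15)
obs 7: x=2 → posterior Gamma(25, 16)
obs 8: x=5 → posterior Gamma(30, 17)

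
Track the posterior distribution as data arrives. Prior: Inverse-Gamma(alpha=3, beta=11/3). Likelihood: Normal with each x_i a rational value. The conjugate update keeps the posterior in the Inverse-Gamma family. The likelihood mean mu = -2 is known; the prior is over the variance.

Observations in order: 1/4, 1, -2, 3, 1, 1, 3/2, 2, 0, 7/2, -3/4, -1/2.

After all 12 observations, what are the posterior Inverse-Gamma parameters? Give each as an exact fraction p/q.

obs 1: x=1/4 → posterior Inverse-Gamma(7/2, 595/96)
obs 2: x=1 → posterior Inverse-Gamma(4, 1027/96)
obs 3: x=-2 → posterior Inverse-Gamma(9/2, 1027/96)
obs 4: x=3 → posterior Inverse-Gamma(5, 2227/96)
obs 5: x=1 → posterior Inverse-Gamma(11/2, 2659/96)
obs 6: x=1 → posterior Inverse-Gamma(6, 3091/96)
obs 7: x=3/2 → posterior Inverse-Gamma(13/2, 3679/96)
obs 8: x=2 → posterior Inverse-Gamma(7, 4447/96)
obs 9: x=0 → posterior Inverse-Gamma(15/2, 4639/96)
obs 10: x=7/2 → posterior Inverse-Gamma(8, 6091/96)
obs 11: x=-3/4 → posterior Inverse-Gamma(17/2, 3083/48)
obs 12: x=-1/2 → posterior Inverse-Gamma(9, 3137/48)

alpha=9, beta=3137/48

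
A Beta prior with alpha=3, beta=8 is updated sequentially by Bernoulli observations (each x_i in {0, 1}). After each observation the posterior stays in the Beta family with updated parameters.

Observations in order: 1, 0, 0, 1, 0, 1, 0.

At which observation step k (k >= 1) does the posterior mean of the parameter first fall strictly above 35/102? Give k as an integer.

k = 6

obs 1: x=1 → posterior Beta(4, 8)
obs 2: x=0 → posterior Beta(4, 9)
obs 3: x=0 → posterior Beta(4, 10)
obs 4: x=1 → posterior Beta(5, 10)
obs 5: x=0 → posterior Beta(5, 11)
obs 6: x=1 → posterior Beta(6, 11)
obs 7: x=0 → posterior Beta(6, 12)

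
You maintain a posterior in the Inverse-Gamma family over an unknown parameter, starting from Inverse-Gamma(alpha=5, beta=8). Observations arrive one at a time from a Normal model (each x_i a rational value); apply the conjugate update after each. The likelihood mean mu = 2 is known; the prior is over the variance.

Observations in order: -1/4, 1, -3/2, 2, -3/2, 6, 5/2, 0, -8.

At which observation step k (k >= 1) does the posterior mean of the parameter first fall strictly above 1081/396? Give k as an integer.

obs 1: x=-1/4 → posterior Inverse-Gamma(11/2, 337/32)
obs 2: x=1 → posterior Inverse-Gamma(6, 353/32)
obs 3: x=-3/2 → posterior Inverse-Gamma(13/2, 549/32)
obs 4: x=2 → posterior Inverse-Gamma(7, 549/32)
obs 5: x=-3/2 → posterior Inverse-Gamma(15/2, 745/32)
obs 6: x=6 → posterior Inverse-Gamma(8, 1001/32)
obs 7: x=5/2 → posterior Inverse-Gamma(17/2, 1005/32)
obs 8: x=0 → posterior Inverse-Gamma(9, 1069/32)
obs 9: x=-8 → posterior Inverse-Gamma(19/2, 2669/32)

k = 3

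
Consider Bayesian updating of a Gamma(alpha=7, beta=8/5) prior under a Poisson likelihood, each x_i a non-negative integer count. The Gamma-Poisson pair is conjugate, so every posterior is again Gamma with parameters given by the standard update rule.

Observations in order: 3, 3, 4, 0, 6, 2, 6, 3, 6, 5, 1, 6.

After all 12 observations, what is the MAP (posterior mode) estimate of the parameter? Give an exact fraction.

obs 1: x=3 → posterior Gamma(10, 13/5)
obs 2: x=3 → posterior Gamma(13, 18/5)
obs 3: x=4 → posterior Gamma(17, 23/5)
obs 4: x=0 → posterior Gamma(17, 28/5)
obs 5: x=6 → posterior Gamma(23, 33/5)
obs 6: x=2 → posterior Gamma(25, 38/5)
obs 7: x=6 → posterior Gamma(31, 43/5)
obs 8: x=3 → posterior Gamma(34, 48/5)
obs 9: x=6 → posterior Gamma(40, 53/5)
obs 10: x=5 → posterior Gamma(45, 58/5)
obs 11: x=1 → posterior Gamma(46, 63/5)
obs 12: x=6 → posterior Gamma(52, 68/5)

15/4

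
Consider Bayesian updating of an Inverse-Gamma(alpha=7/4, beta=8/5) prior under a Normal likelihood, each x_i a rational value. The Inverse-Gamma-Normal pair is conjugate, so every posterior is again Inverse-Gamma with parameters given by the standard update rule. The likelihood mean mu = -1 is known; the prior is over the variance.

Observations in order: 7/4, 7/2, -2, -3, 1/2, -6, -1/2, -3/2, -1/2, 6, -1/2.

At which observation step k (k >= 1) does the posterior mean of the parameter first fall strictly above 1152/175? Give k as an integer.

k = 2

obs 1: x=7/4 → posterior Inverse-Gamma(9/4, 861/160)
obs 2: x=7/2 → posterior Inverse-Gamma(11/4, 2481/160)
obs 3: x=-2 → posterior Inverse-Gamma(13/4, 2561/160)
obs 4: x=-3 → posterior Inverse-Gamma(15/4, 2881/160)
obs 5: x=1/2 → posterior Inverse-Gamma(17/4, 3061/160)
obs 6: x=-6 → posterior Inverse-Gamma(19/4, 5061/160)
obs 7: x=-1/2 → posterior Inverse-Gamma(21/4, 5081/160)
obs 8: x=-3/2 → posterior Inverse-Gamma(23/4, 5101/160)
obs 9: x=-1/2 → posterior Inverse-Gamma(25/4, 5121/160)
obs 10: x=6 → posterior Inverse-Gamma(27/4, 9041/160)
obs 11: x=-1/2 → posterior Inverse-Gamma(29/4, 9061/160)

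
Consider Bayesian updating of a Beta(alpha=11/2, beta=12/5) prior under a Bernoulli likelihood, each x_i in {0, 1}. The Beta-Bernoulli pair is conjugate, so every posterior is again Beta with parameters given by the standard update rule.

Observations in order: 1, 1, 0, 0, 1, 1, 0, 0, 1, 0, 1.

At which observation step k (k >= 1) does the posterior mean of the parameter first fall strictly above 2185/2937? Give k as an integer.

k = 2

obs 1: x=1 → posterior Beta(13/2, 12/5)
obs 2: x=1 → posterior Beta(15/2, 12/5)
obs 3: x=0 → posterior Beta(15/2, 17/5)
obs 4: x=0 → posterior Beta(15/2, 22/5)
obs 5: x=1 → posterior Beta(17/2, 22/5)
obs 6: x=1 → posterior Beta(19/2, 22/5)
obs 7: x=0 → posterior Beta(19/2, 27/5)
obs 8: x=0 → posterior Beta(19/2, 32/5)
obs 9: x=1 → posterior Beta(21/2, 32/5)
obs 10: x=0 → posterior Beta(21/2, 37/5)
obs 11: x=1 → posterior Beta(23/2, 37/5)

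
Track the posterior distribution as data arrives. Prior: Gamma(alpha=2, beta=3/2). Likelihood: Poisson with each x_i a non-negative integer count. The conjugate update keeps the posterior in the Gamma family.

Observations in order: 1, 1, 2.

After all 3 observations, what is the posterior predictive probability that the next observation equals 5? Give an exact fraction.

4285540224/285311670611

obs 1: x=1 → posterior Gamma(3, 5/2)
obs 2: x=1 → posterior Gamma(4, 7/2)
obs 3: x=2 → posterior Gamma(6, 9/2)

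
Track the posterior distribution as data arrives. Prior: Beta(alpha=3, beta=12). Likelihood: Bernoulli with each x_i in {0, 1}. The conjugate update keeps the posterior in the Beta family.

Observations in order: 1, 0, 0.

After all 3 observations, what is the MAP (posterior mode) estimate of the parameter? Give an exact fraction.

obs 1: x=1 → posterior Beta(4, 12)
obs 2: x=0 → posterior Beta(4, 13)
obs 3: x=0 → posterior Beta(4, 14)

3/16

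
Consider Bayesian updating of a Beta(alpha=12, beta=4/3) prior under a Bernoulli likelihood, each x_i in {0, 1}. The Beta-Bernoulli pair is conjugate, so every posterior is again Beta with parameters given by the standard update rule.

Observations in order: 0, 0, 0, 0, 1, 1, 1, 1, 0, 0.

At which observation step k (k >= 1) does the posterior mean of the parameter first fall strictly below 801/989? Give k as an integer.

obs 1: x=0 → posterior Beta(12, 7/3)
obs 2: x=0 → posterior Beta(12, 10/3)
obs 3: x=0 → posterior Beta(12, 13/3)
obs 4: x=0 → posterior Beta(12, 16/3)
obs 5: x=1 → posterior Beta(13, 16/3)
obs 6: x=1 → posterior Beta(14, 16/3)
obs 7: x=1 → posterior Beta(15, 16/3)
obs 8: x=1 → posterior Beta(16, 16/3)
obs 9: x=0 → posterior Beta(16, 19/3)
obs 10: x=0 → posterior Beta(16, 22/3)

k = 2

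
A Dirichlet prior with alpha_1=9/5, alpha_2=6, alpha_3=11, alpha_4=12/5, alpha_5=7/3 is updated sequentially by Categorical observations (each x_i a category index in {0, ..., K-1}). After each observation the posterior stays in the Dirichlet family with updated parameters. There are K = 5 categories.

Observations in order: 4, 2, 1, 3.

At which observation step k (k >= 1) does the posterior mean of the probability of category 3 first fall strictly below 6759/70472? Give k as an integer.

k = 2

obs 1: x=4 → posterior Dirichlet(9/5, 6, 11, 12/5, 10/3)
obs 2: x=2 → posterior Dirichlet(9/5, 6, 12, 12/5, 10/3)
obs 3: x=1 → posterior Dirichlet(9/5, 7, 12, 12/5, 10/3)
obs 4: x=3 → posterior Dirichlet(9/5, 7, 12, 17/5, 10/3)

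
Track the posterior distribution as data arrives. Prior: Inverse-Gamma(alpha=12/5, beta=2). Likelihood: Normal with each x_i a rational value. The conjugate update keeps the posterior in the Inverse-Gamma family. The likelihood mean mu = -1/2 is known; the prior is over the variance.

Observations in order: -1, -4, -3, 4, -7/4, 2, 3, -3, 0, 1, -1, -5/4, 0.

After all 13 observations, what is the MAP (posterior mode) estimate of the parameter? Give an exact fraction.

265/72

obs 1: x=-1 → posterior Inverse-Gamma(29/10, 17/8)
obs 2: x=-4 → posterior Inverse-Gamma(17/5, 33/4)
obs 3: x=-3 → posterior Inverse-Gamma(39/10, 91/8)
obs 4: x=4 → posterior Inverse-Gamma(22/5, 43/2)
obs 5: x=-7/4 → posterior Inverse-Gamma(49/10, 713/32)
obs 6: x=2 → posterior Inverse-Gamma(27/5, 813/32)
obs 7: x=3 → posterior Inverse-Gamma(59/10, 1009/32)
obs 8: x=-3 → posterior Inverse-Gamma(32/5, 1109/32)
obs 9: x=0 → posterior Inverse-Gamma(69/10, 1113/32)
obs 10: x=1 → posterior Inverse-Gamma(37/5, 1149/32)
obs 11: x=-1 → posterior Inverse-Gamma(79/10, 1153/32)
obs 12: x=-5/4 → posterior Inverse-Gamma(42/5, 581/16)
obs 13: x=0 → posterior Inverse-Gamma(89/10, 583/16)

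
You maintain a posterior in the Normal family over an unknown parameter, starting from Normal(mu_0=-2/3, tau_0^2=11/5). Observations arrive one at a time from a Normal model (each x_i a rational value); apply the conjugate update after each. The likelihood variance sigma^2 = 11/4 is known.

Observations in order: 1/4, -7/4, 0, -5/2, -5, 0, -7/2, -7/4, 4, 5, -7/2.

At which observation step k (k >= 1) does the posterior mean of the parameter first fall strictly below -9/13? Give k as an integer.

obs 1: x=1/4 → posterior Normal(-7/27, 11/9)
obs 2: x=-7/4 → posterior Normal(-28/39, 11/13)
obs 3: x=0 → posterior Normal(-28/51, 11/17)
obs 4: x=-5/2 → posterior Normal(-58/63, 11/21)
obs 5: x=-5 → posterior Normal(-118/75, 11/25)
obs 6: x=0 → posterior Normal(-118/87, 11/29)
obs 7: x=-7/2 → posterior Normal(-160/99, 1/3)
obs 8: x=-7/4 → posterior Normal(-181/111, 11/37)
obs 9: x=4 → posterior Normal(-133/123, 11/41)
obs 10: x=5 → posterior Normal(-73/135, 11/45)
obs 11: x=-7/2 → posterior Normal(-115/147, 11/49)

k = 2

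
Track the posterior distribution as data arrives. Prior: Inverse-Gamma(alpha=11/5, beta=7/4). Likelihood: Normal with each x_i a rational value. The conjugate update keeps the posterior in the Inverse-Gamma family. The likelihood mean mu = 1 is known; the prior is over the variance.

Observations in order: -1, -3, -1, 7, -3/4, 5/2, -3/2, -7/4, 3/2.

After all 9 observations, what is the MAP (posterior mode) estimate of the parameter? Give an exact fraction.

3315/616

obs 1: x=-1 → posterior Inverse-Gamma(27/10, 15/4)
obs 2: x=-3 → posterior Inverse-Gamma(16/5, 47/4)
obs 3: x=-1 → posterior Inverse-Gamma(37/10, 55/4)
obs 4: x=7 → posterior Inverse-Gamma(21/5, 127/4)
obs 5: x=-3/4 → posterior Inverse-Gamma(47/10, 1065/32)
obs 6: x=5/2 → posterior Inverse-Gamma(26/5, 1101/32)
obs 7: x=-3/2 → posterior Inverse-Gamma(57/10, 1201/32)
obs 8: x=-7/4 → posterior Inverse-Gamma(31/5, 661/16)
obs 9: x=3/2 → posterior Inverse-Gamma(67/10, 663/16)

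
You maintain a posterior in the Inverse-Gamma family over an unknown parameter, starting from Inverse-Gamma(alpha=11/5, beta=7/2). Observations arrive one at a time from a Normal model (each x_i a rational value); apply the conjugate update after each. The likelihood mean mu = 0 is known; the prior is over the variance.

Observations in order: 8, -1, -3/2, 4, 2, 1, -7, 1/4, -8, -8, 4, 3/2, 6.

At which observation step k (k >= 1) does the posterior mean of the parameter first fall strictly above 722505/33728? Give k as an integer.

obs 1: x=8 → posterior Inverse-Gamma(27/10, 71/2)
obs 2: x=-1 → posterior Inverse-Gamma(16/5, 36)
obs 3: x=-3/2 → posterior Inverse-Gamma(37/10, 297/8)
obs 4: x=4 → posterior Inverse-Gamma(21/5, 361/8)
obs 5: x=2 → posterior Inverse-Gamma(47/10, 377/8)
obs 6: x=1 → posterior Inverse-Gamma(26/5, 381/8)
obs 7: x=-7 → posterior Inverse-Gamma(57/10, 577/8)
obs 8: x=1/4 → posterior Inverse-Gamma(31/5, 2309/32)
obs 9: x=-8 → posterior Inverse-Gamma(67/10, 3333/32)
obs 10: x=-8 → posterior Inverse-Gamma(36/5, 4357/32)
obs 11: x=4 → posterior Inverse-Gamma(77/10, 4613/32)
obs 12: x=3/2 → posterior Inverse-Gamma(41/5, 4649/32)
obs 13: x=6 → posterior Inverse-Gamma(87/10, 5225/32)

k = 10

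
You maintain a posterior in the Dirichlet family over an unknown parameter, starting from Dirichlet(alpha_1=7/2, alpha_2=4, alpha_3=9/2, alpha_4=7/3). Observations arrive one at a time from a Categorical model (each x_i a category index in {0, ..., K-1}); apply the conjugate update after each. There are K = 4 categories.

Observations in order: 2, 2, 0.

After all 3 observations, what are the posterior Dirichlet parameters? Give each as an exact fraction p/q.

obs 1: x=2 → posterior Dirichlet(7/2, 4, 11/2, 7/3)
obs 2: x=2 → posterior Dirichlet(7/2, 4, 13/2, 7/3)
obs 3: x=0 → posterior Dirichlet(9/2, 4, 13/2, 7/3)

alpha_1=9/2, alpha_2=4, alpha_3=13/2, alpha_4=7/3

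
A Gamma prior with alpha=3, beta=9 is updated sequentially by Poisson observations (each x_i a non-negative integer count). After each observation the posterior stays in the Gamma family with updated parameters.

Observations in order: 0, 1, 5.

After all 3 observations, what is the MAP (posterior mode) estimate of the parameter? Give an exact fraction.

2/3

obs 1: x=0 → posterior Gamma(3, 10)
obs 2: x=1 → posterior Gamma(4, 11)
obs 3: x=5 → posterior Gamma(9, 12)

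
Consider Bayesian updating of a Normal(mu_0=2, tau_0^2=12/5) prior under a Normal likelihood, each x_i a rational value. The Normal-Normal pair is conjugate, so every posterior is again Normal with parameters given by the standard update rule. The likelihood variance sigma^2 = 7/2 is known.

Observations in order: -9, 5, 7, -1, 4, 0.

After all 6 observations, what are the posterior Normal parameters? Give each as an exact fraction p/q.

obs 1: x=-9 → posterior Normal(-146/59, 84/59)
obs 2: x=5 → posterior Normal(-26/83, 84/83)
obs 3: x=7 → posterior Normal(142/107, 84/107)
obs 4: x=-1 → posterior Normal(118/131, 84/131)
obs 5: x=4 → posterior Normal(214/155, 84/155)
obs 6: x=0 → posterior Normal(214/179, 84/179)

mu_0=214/179, tau_0^2=84/179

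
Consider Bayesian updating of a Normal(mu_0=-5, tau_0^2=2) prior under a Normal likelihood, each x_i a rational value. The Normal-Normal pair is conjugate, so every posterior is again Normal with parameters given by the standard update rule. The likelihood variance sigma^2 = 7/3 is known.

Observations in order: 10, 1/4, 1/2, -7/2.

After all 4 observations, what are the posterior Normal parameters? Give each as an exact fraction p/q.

obs 1: x=10 → posterior Normal(25/13, 14/13)
obs 2: x=1/4 → posterior Normal(53/38, 14/19)
obs 3: x=1/2 → posterior Normal(59/50, 14/25)
obs 4: x=-7/2 → posterior Normal(17/62, 14/31)

mu_0=17/62, tau_0^2=14/31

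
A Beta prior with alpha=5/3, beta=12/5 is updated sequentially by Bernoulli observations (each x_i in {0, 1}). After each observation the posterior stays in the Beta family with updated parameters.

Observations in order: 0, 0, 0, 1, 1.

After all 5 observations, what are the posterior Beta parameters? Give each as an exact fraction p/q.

obs 1: x=0 → posterior Beta(5/3, 17/5)
obs 2: x=0 → posterior Beta(5/3, 22/5)
obs 3: x=0 → posterior Beta(5/3, 27/5)
obs 4: x=1 → posterior Beta(8/3, 27/5)
obs 5: x=1 → posterior Beta(11/3, 27/5)

alpha=11/3, beta=27/5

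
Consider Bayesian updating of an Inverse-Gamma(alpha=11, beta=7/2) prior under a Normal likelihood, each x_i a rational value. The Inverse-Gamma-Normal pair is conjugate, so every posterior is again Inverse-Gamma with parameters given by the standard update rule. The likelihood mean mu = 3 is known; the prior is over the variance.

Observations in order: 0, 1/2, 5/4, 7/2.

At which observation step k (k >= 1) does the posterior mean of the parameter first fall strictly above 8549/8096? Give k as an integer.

k = 3

obs 1: x=0 → posterior Inverse-Gamma(23/2, 8)
obs 2: x=1/2 → posterior Inverse-Gamma(12, 89/8)
obs 3: x=5/4 → posterior Inverse-Gamma(25/2, 405/32)
obs 4: x=7/2 → posterior Inverse-Gamma(13, 409/32)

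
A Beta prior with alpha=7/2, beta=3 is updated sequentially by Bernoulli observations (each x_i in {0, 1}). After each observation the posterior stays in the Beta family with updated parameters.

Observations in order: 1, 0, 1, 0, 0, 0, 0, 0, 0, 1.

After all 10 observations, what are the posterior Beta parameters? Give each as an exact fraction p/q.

alpha=13/2, beta=10

obs 1: x=1 → posterior Beta(9/2, 3)
obs 2: x=0 → posterior Beta(9/2, 4)
obs 3: x=1 → posterior Beta(11/2, 4)
obs 4: x=0 → posterior Beta(11/2, 5)
obs 5: x=0 → posterior Beta(11/2, 6)
obs 6: x=0 → posterior Beta(11/2, 7)
obs 7: x=0 → posterior Beta(11/2, 8)
obs 8: x=0 → posterior Beta(11/2, 9)
obs 9: x=0 → posterior Beta(11/2, 10)
obs 10: x=1 → posterior Beta(13/2, 10)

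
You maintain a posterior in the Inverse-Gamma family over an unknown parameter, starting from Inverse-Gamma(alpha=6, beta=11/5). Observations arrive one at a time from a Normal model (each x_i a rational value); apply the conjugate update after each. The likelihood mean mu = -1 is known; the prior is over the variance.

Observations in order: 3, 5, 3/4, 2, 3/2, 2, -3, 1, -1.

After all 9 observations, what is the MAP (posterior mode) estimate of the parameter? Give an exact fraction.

319/80

obs 1: x=3 → posterior Inverse-Gamma(13/2, 51/5)
obs 2: x=5 → posterior Inverse-Gamma(7, 141/5)
obs 3: x=3/4 → posterior Inverse-Gamma(15/2, 4757/160)
obs 4: x=2 → posterior Inverse-Gamma(8, 5477/160)
obs 5: x=3/2 → posterior Inverse-Gamma(17/2, 5977/160)
obs 6: x=2 → posterior Inverse-Gamma(9, 6697/160)
obs 7: x=-3 → posterior Inverse-Gamma(19/2, 7017/160)
obs 8: x=1 → posterior Inverse-Gamma(10, 7337/160)
obs 9: x=-1 → posterior Inverse-Gamma(21/2, 7337/160)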